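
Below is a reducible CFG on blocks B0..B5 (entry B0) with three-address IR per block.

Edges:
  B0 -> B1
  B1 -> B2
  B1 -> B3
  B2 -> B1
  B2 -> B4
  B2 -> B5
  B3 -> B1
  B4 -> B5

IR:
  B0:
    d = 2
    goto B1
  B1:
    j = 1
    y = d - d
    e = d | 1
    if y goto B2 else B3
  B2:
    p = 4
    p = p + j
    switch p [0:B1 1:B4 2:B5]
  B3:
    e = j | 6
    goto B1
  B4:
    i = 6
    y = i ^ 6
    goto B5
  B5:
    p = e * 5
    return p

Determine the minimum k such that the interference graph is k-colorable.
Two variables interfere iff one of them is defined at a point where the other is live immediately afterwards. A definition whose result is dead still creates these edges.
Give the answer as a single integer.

Block summaries:
  B0: {d} / ∅
  B1: {e,j,y} / {d}
  B2: {p} / {j}
  B3: {e} / {j}
  B4: {i,y} / ∅
  B5: {p} / {e}

Backward fixpoint:
  B0: in=∅ out={d}
  B1: in={d} out={d,e,j}
  B2: in={d,e,j} out={d,e}
  B3: in={d,j} out={d}
  B4: in={e} out={e}
  B5: in={e} out=∅

Interference:
  d — {e,j,p,y}
  e — {d,i,j,p,y}
  i — {e}
  j — {d,e,p,y}
  p — {d,e,j}
  y — {d,e,j}

Chromatic number:
  lower bound: {d,e,j,p} mutually conflict ⇒ χ ≥ 4
  assign d→R1 e→R0 i→R1 j→R2 p→R3 y→R3 — no edge inside a register ⇒ χ ≤ 4
  χ = 4

Answer: 4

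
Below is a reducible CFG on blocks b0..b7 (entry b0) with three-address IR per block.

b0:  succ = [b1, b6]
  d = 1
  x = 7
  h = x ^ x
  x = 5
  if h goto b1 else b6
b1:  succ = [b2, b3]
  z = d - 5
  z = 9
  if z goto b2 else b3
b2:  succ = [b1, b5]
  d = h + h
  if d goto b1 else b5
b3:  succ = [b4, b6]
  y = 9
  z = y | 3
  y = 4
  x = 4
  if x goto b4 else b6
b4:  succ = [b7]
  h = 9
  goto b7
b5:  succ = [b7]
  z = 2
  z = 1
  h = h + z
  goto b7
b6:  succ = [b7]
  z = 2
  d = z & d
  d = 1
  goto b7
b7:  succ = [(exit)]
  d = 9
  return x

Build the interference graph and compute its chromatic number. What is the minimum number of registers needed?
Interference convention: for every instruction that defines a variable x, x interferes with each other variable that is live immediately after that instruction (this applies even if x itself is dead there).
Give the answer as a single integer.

Answer: 4

Working:
def/use:
  b0: {d,h,x} / ∅
  b1: {z} / {d}
  b2: {d} / {h}
  b3: {x,y,z} / ∅
  b4: {h} / ∅
  b5: {h,z} / {h}
  b6: {d,z} / {d}
  b7: {d} / {x}

Backward fixpoint:
  b0 li=∅ lo={d,h,x}
  b1 li={d,h,x} lo={d,h,x}
  b2 li={h,x} lo={d,h,x}
  b3 li={d} lo={d,x}
  b4 li={x} lo={x}
  b5 li={h,x} lo={x}
  b6 li={d,x} lo={x}
  b7 li={x} lo=∅

Interference:
  d — {h,x,y,z}
  h — {d,x,z}
  x — {d,h,z}
  y — {d}
  z — {d,h,x}

Colouring:
  clique {d,h,x,z} ⇒ need ≥ 4
  assign d→R0 h→R1 x→R2 y→R1 z→R3 — no edge inside a register ⇒ χ ≤ 4
  χ = 4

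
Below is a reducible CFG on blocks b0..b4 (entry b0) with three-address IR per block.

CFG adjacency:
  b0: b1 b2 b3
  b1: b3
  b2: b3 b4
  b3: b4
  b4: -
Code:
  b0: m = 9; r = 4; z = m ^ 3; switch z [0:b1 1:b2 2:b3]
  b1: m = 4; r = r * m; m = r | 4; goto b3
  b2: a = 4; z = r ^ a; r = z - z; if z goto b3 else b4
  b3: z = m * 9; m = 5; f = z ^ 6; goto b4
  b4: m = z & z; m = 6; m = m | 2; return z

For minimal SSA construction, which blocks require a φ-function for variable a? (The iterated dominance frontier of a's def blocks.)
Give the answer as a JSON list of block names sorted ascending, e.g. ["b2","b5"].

Answer: ["b3", "b4"]

Working:
idom tree: b1←b0 b2←b0 b3←b0 b4←b0
Dom∩ at merges:
  b3: preds {b0,b1,b2}: {b0} ∩ {b0,b1} ∩ {b0,b2} = {b0}; idom=b0
  b4: preds {b2,b3}: {b0,b2} ∩ {b0,b3} = {b0}; idom=b0

DF walk-up:
  join b3 pred b0: · stop@b0
  join b3 pred b1: b1 stop@b0
  join b3 pred b2: b2 stop@b0
  join b4 pred b2: b2 stop@b0
  join b4 pred b3: b3 stop@b0
  b0: DF=∅
  b1: DF={b3}
  b2: DF={b3,b4}
  b3: DF={b4}
  b4: DF=∅

φ for a: defs {b2}
  DF⁺ = {b3,b4}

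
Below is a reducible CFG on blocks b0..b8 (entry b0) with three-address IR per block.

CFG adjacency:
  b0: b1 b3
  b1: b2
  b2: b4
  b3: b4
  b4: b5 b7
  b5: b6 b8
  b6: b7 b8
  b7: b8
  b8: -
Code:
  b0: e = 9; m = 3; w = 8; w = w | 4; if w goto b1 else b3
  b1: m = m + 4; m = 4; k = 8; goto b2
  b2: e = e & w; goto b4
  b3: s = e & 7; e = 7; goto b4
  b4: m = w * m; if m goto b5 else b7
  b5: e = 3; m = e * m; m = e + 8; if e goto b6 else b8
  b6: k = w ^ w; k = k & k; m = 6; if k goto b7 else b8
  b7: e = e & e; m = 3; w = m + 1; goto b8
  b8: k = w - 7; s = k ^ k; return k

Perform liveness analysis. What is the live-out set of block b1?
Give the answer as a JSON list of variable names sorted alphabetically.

def/use:
  b0 def {e,m,w} use ∅
  b1 def {k,m} use {m}
  b2 def {e} use {e,w}
  b3 def {e,s} use {e}
  b4 def {m} use {m,w}
  b5 def {e,m} use {m}
  b6 def {k,m} use {w}
  b7 def {e,m,w} use {e}
  b8 def {k,s} use {w}

Liveness:
  live b0: ∅→{e,m,w}
  live b1: {e,m,w}→{e,m,w}
  live b2: {e,m,w}→{e,m,w}
  live b3: {e,m,w}→{e,m,w}
  live b4: {e,m,w}→{e,m,w}
  live b5: {m,w}→{e,w}
  live b6: {e,w}→{e,w}
  live b7: {e}→{w}
  live b8: {w}→∅

live-out(b1) = ["e", "m", "w"]

Answer: ["e", "m", "w"]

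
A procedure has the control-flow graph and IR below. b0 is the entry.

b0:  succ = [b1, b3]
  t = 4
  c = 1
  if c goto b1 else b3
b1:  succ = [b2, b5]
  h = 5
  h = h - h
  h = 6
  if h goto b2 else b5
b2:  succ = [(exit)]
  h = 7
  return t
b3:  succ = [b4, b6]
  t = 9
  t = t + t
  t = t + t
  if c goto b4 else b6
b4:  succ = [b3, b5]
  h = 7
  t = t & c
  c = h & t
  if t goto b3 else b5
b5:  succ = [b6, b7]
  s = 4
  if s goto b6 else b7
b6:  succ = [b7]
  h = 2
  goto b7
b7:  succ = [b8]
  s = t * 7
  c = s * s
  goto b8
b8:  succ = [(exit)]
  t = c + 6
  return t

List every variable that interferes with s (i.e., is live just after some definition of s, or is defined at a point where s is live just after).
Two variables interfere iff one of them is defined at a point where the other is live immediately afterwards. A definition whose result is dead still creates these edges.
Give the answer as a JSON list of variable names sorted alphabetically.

def/use:
  b0: {c,t} / ∅
  b1: {h} / ∅
  b2: {h} / {t}
  b3: {t} / {c}
  b4: {c,h,t} / {c,t}
  b5: {s} / ∅
  b6: {h} / ∅
  b7: {c,s} / {t}
  b8: {t} / {c}

Liveness:
  b0 li=∅ lo={c,t}
  b1 li={t} lo={t}
  b2 li={t} lo=∅
  b3 li={c} lo={c,t}
  b4 li={c,t} lo={c,t}
  b5 li={t} lo={t}
  b6 li={t} lo={t}
  b7 li={t} lo={c}
  b8 li={c} lo=∅

Interfere edges:
  c↔{h,t}
  h↔{c,t}
  s↔{t}
  t↔{c,h,s}

N(s) = ["t"]

Answer: ["t"]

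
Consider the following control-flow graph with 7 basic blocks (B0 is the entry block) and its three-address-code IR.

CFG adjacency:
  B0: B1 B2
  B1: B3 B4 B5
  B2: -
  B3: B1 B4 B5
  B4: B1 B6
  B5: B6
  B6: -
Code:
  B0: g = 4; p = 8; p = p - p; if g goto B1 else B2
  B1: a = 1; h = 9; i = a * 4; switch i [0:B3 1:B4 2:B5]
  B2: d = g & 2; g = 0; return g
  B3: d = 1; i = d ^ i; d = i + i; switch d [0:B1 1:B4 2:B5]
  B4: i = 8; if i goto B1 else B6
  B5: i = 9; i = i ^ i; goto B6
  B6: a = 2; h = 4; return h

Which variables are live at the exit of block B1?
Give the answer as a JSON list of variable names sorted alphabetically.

Answer: ["i"]

Derivation:
def/use:
  B0: {g,p} / ∅
  B1: {a,h,i} / ∅
  B2: {d,g} / {g}
  B3: {d,i} / {i}
  B4: {i} / ∅
  B5: {i} / ∅
  B6: {a,h} / ∅

Live sets:
  B0: in=∅ out={g}
  B1: in=∅ out={i}
  B2: in={g} out=∅
  B3: in={i} out=∅
  B4: in=∅ out=∅
  B5: in=∅ out=∅
  B6: in=∅ out=∅

live-out(B1) = ["i"]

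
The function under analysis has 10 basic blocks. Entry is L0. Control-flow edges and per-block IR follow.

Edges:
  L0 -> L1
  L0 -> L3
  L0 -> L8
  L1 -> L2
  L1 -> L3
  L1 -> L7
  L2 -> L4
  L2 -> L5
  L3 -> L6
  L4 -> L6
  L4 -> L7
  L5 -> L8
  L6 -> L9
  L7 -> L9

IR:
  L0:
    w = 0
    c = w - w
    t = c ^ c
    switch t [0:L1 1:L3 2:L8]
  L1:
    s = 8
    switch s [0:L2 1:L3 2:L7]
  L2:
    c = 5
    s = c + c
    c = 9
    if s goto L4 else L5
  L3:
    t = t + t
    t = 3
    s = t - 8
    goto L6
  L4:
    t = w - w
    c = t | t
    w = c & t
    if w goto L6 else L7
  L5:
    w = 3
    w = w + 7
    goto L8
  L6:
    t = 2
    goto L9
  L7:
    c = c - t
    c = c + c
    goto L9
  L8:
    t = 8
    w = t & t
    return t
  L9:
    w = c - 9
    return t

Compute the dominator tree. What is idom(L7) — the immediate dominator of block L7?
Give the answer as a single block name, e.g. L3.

idom tree: L1←L0 L2←L1 L3←L0 L4←L2 L5←L2 L6←L0 L7←L1 L8←L0 L9←L0
Dom at joins:
  L3: preds {L0,L1}: {L0} ∩ {L0,L1} = {L0}; idom=L0
  L6: preds {L3,L4}: {L0,L3} ∩ {L0,L1,L2,L4} = {L0}; idom=L0
  L7: preds {L1,L4}: {L0,L1} ∩ {L0,L1,L2,L4} = {L0,L1}; idom=L1
  L8: preds {L0,L5}: {L0} ∩ {L0,L1,L2,L5} = {L0}; idom=L0
  L9: preds {L6,L7}: {L0,L6} ∩ {L0,L1,L7} = {L0}; idom=L0

idom(L7) = L1

Answer: L1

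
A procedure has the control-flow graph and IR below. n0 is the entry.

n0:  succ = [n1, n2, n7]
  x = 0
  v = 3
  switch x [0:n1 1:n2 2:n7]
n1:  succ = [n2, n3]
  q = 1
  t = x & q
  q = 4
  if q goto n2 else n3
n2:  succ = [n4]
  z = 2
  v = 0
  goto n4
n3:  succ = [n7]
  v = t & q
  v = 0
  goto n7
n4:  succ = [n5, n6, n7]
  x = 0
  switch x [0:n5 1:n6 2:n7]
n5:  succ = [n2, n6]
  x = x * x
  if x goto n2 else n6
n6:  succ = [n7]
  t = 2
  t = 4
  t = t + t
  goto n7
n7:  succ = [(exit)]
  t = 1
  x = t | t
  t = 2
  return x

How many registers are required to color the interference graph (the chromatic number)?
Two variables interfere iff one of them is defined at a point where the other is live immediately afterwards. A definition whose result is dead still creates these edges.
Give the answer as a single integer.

def/use:
  n0: {v,x} / ∅
  n1: {q,t} / {x}
  n2: {v,z} / ∅
  n3: {v} / {q,t}
  n4: {x} / ∅
  n5: {x} / {x}
  n6: {t} / ∅
  n7: {t,x} / ∅

Live sets:
  n0 li=∅ lo={x}
  n1 li={x} lo={q,t}
  n2 li=∅ lo=∅
  n3 li={q,t} lo=∅
  n4 li=∅ lo={x}
  n5 li={x} lo=∅
  n6 li=∅ lo=∅
  n7 li=∅ lo=∅

Interfere edges:
  q↔{t,x}
  t↔{q,x}
  v↔{x}
  x↔{q,t,v}
  z↔∅

Chromatic number:
  clique {q,t,x} ⇒ need ≥ 3
  assign q→c1 t→c2 v→c1 x→c0 z→c0 — no edge inside a register ⇒ χ ≤ 3
  χ = 3

Answer: 3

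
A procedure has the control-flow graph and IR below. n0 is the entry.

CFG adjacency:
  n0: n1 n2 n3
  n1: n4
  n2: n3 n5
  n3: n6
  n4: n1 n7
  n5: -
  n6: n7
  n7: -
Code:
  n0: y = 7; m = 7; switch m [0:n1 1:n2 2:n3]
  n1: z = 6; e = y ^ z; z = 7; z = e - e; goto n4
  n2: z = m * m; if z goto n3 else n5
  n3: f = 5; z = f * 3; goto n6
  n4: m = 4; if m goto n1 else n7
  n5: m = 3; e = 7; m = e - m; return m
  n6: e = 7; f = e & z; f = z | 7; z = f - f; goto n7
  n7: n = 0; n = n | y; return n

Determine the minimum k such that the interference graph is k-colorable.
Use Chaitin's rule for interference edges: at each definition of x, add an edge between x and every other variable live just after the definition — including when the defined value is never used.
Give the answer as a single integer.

Answer: 3

Derivation:
Block summaries:
  n0 def {m,y} use ∅
  n1 def {e,z} use {y}
  n2 def {z} use {m}
  n3 def {f,z} use ∅
  n4 def {m} use ∅
  n5 def {e,m} use ∅
  n6 def {e,f,z} use {z}
  n7 def {n} use {y}

Backward fixpoint:
  live n0: ∅→{m,y}
  live n1: {y}→{y}
  live n2: {m,y}→{y}
  live n3: {y}→{y,z}
  live n4: {y}→{y}
  live n5: ∅→∅
  live n6: {y,z}→{y}
  live n7: {y}→∅

Interference:
  e — {m,y,z}
  f — {y,z}
  m — {e,y}
  n — {y}
  y — {e,f,m,n,z}
  z — {e,f,y}

Chromatic number:
  clique {e,m,y} ⇒ need ≥ 3
  3-colouring: R0={y}  R1={e,f,n}  R2={m,z}
  χ = 3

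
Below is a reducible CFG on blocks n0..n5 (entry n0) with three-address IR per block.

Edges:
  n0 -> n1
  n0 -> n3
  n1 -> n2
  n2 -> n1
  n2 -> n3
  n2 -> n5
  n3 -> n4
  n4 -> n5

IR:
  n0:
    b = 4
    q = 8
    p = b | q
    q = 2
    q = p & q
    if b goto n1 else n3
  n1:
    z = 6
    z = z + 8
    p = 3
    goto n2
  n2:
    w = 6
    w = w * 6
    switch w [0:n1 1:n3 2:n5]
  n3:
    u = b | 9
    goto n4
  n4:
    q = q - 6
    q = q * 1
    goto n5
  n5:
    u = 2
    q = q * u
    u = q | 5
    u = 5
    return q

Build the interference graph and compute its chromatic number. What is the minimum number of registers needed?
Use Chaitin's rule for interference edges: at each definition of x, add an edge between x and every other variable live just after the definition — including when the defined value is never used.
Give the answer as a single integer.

def/use:
  n0: {b,p,q} / ∅
  n1: {p,z} / ∅
  n2: {w} / ∅
  n3: {u} / {b}
  n4: {q} / {q}
  n5: {q,u} / {q}

Liveness:
  n0: in=∅ out={b,q}
  n1: in={b,q} out={b,q}
  n2: in={b,q} out={b,q}
  n3: in={b,q} out={q}
  n4: in={q} out={q}
  n5: in={q} out=∅

Interference:
  b↔{p,q,w,z}
  p↔{b,q}
  q↔{b,p,u,w,z}
  u↔{q}
  w↔{b,q}
  z↔{b,q}

Chromatic number:
  {b,p,q} pairwise interfere (3-clique) ⇒ χ ≥ 3
  3-colouring: R0={q}  R1={b,u}  R2={p,w,z}
  χ = 3

Answer: 3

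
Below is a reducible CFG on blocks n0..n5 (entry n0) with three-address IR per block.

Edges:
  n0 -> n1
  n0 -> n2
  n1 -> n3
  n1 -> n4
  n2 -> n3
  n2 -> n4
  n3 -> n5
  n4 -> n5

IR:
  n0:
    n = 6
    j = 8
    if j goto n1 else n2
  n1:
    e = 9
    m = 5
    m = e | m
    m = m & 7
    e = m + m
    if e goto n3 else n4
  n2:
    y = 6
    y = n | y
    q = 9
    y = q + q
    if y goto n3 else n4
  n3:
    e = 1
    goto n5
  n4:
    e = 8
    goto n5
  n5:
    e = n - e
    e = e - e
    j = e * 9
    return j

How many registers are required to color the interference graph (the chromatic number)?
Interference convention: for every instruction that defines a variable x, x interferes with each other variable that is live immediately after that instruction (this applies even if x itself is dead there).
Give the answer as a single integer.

Answer: 3

Derivation:
def/use:
  n0: {j,n} / ∅
  n1: {e,m} / ∅
  n2: {q,y} / {n}
  n3: {e} / ∅
  n4: {e} / ∅
  n5: {e,j} / {e,n}

Backward fixpoint:
  n0 li=∅ lo={n}
  n1 li={n} lo={n}
  n2 li={n} lo={n}
  n3 li={n} lo={e,n}
  n4 li={n} lo={e,n}
  n5 li={e,n} lo=∅

Conflict graph:
  e — {m,n}
  j — {n}
  m — {e,n}
  n — {e,j,m,q,y}
  q — {n}
  y — {n}

Chromatic number:
  clique {e,m,n} ⇒ need ≥ 3
  3-colouring: c0={n}  c1={e,j,q,y}  c2={m}
  χ = 3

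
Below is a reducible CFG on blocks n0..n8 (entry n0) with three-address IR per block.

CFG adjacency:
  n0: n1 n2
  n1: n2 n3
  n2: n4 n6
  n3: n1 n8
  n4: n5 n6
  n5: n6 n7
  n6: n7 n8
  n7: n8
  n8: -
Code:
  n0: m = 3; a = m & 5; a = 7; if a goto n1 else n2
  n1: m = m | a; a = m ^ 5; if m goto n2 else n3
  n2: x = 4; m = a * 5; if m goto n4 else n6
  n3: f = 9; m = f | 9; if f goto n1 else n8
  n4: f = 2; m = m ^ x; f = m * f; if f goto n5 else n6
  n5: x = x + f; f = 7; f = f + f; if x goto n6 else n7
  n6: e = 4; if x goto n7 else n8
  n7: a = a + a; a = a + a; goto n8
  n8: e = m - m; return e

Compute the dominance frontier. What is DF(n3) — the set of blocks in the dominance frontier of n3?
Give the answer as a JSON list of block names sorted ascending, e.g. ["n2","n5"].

idom tree: n1←n0 n2←n0 n3←n1 n4←n2 n5←n4 n6←n2 n7←n2 n8←n0
Dom at joins:
  n1: preds {n0,n3}: {n0} ∩ {n0,n1,n3} = {n0}; idom=n0
  n2: preds {n0,n1}: {n0} ∩ {n0,n1} = {n0}; idom=n0
  n6: preds {n2,n4,n5}: {n0,n2} ∩ {n0,n2,n4} ∩ {n0,n2,n4,n5} = {n0,n2}; idom=n2
  n7: preds {n5,n6}: {n0,n2,n4,n5} ∩ {n0,n2,n6} = {n0,n2}; idom=n2
  n8: preds {n3,n6,n7}: {n0,n1,n3} ∩ {n0,n2,n6} ∩ {n0,n2,n7} = {n0}; idom=n0

DF derivation:
  join n1 pred n0: · stop@n0
  join n1 pred n3: n3→n1 stop@n0
  join n2 pred n0: · stop@n0
  join n2 pred n1: n1 stop@n0
  join n6 pred n2: · stop@n2
  join n6 pred n4: n4 stop@n2
  join n6 pred n5: n5→n4 stop@n2
  join n7 pred n5: n5→n4 stop@n2
  join n7 pred n6: n6 stop@n2
  join n8 pred n3: n3→n1 stop@n0
  join n8 pred n6: n6→n2 stop@n0
  join n8 pred n7: n7→n2 stop@n0
  n0 → ∅
  n1 → {n1,n2,n8}
  n2 → {n8}
  n3 → {n1,n8}
  n4 → {n6,n7}
  n5 → {n6,n7}
  n6 → {n7,n8}
  n7 → {n8}
  n8 → ∅

DF(n3) = ["n1", "n8"]

Answer: ["n1", "n8"]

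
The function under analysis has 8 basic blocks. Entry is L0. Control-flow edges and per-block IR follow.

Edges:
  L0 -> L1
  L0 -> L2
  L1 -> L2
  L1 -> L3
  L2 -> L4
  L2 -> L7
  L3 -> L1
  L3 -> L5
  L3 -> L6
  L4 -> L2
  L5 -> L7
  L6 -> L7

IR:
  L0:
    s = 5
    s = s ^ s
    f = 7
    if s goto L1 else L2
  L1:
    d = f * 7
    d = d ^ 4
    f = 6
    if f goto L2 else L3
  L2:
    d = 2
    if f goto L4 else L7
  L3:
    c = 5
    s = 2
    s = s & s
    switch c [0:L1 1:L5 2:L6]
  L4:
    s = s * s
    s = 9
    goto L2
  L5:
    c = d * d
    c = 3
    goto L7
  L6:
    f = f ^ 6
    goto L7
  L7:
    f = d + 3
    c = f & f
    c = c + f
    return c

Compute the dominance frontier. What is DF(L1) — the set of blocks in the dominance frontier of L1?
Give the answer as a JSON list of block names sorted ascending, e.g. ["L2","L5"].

Answer: ["L1", "L2", "L7"]

Working:
idom tree: L1←L0 L2←L0 L3←L1 L4←L2 L5←L3 L6←L3 L7←L0
Join-block Dom:
  L1: preds {L0,L3}: {L0} ∩ {L0,L1,L3} = {L0}; idom=L0
  L2: preds {L0,L1,L4}: {L0} ∩ {L0,L1} ∩ {L0,L2,L4} = {L0}; idom=L0
  L7: preds {L2,L5,L6}: {L0,L2} ∩ {L0,L1,L3,L5} ∩ {L0,L1,L3,L6} = {L0}; idom=L0

DF walk-up:
  join L1 pred L0: · stop@L0
  join L1 pred L3: L3→L1 stop@L0
  join L2 pred L0: · stop@L0
  join L2 pred L1: L1 stop@L0
  join L2 pred L4: L4→L2 stop@L0
  join L7 pred L2: L2 stop@L0
  join L7 pred L5: L5→L3→L1 stop@L0
  join L7 pred L6: L6→L3→L1 stop@L0
  L0 → ∅
  L1 → {L1,L2,L7}
  L2 → {L2,L7}
  L3 → {L1,L7}
  L4 → {L2}
  L5 → {L7}
  L6 → {L7}
  L7 → ∅

DF(L1) = ["L1", "L2", "L7"]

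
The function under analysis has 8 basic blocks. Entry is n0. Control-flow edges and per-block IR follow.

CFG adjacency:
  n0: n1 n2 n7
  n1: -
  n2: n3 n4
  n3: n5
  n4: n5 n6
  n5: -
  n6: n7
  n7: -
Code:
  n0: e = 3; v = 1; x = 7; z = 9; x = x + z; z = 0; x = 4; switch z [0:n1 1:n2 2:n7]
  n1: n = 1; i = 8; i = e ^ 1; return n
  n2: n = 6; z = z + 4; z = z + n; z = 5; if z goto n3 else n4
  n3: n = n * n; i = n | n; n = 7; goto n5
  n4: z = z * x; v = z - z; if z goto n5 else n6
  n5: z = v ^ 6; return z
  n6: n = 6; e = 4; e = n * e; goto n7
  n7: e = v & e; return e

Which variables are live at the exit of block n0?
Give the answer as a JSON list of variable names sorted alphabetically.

Answer: ["e", "v", "x", "z"]

Working:
Block summaries:
  n0: {e,v,x,z} / ∅
  n1: {i,n} / {e}
  n2: {n,z} / {z}
  n3: {i,n} / {n}
  n4: {v,z} / {x,z}
  n5: {z} / {v}
  n6: {e,n} / ∅
  n7: {e} / {e,v}

Live sets:
  n0 li=∅ lo={e,v,x,z}
  n1 li={e} lo=∅
  n2 li={v,x,z} lo={n,v,x,z}
  n3 li={n,v} lo={v}
  n4 li={x,z} lo={v}
  n5 li={v} lo=∅
  n6 li={v} lo={e,v}
  n7 li={e,v} lo=∅

live-out(n0) = ["e", "v", "x", "z"]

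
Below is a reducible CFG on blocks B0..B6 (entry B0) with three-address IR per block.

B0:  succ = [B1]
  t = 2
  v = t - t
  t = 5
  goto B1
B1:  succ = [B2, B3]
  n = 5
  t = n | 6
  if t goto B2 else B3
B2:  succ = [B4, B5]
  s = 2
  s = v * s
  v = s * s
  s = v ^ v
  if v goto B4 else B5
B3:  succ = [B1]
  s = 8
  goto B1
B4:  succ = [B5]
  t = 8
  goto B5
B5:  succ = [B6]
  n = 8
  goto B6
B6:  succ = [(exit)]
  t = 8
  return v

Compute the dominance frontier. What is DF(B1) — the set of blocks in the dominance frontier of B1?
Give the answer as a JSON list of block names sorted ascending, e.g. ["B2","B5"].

Answer: ["B1"]

Derivation:
idom tree: B1←B0 B2←B1 B3←B1 B4←B2 B5←B2 B6←B5
Join-block Dom:
  B1: preds {B0,B3}: {B0} ∩ {B0,B1,B3} = {B0}; idom=B0
  B5: preds {B2,B4}: {B0,B1,B2} ∩ {B0,B1,B2,B4} = {B0,B1,B2}; idom=B2

DF derivation:
  join B1 pred B0: · stop@B0
  join B1 pred B3: B3→B1 stop@B0
  join B5 pred B2: · stop@B2
  join B5 pred B4: B4 stop@B2
  B0 → ∅
  B1 → {B1}
  B2 → ∅
  B3 → {B1}
  B4 → {B5}
  B5 → ∅
  B6 → ∅

DF(B1) = ["B1"]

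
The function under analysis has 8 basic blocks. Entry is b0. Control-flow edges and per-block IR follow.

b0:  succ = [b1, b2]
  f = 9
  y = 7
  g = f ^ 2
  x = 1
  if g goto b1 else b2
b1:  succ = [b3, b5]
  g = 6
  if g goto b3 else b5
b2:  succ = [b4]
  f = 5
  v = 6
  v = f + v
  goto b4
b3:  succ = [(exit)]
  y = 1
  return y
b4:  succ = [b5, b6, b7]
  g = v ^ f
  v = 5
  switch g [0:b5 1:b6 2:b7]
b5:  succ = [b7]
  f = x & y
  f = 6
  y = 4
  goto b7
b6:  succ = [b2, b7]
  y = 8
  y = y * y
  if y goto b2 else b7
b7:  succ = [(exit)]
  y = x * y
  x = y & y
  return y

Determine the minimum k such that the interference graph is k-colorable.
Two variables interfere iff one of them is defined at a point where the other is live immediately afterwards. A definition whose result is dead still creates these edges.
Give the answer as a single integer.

Block summaries:
  b0 def {f,g,x,y} use ∅
  b1 def {g} use ∅
  b2 def {f,v} use ∅
  b3 def {y} use ∅
  b4 def {g,v} use {f,v}
  b5 def {f,y} use {x,y}
  b6 def {y} use ∅
  b7 def {x,y} use {x,y}

Liveness:
  b0 li=∅ lo={x,y}
  b1 li={x,y} lo={x,y}
  b2 li={x,y} lo={f,v,x,y}
  b3 li=∅ lo=∅
  b4 li={f,v,x,y} lo={x,y}
  b5 li={x,y} lo={x,y}
  b6 li={x} lo={x,y}
  b7 li={x,y} lo=∅

Interfere edges:
  f↔{v,x,y}
  g↔{v,x,y}
  v↔{f,g,x,y}
  x↔{f,g,v,y}
  y↔{f,g,v,x}

Chromatic number:
  lower bound: {f,v,x,y} mutually conflict ⇒ χ ≥ 4
  4-colouring: R0={v}  R1={x}  R2={y}  R3={f,g}
  χ = 4

Answer: 4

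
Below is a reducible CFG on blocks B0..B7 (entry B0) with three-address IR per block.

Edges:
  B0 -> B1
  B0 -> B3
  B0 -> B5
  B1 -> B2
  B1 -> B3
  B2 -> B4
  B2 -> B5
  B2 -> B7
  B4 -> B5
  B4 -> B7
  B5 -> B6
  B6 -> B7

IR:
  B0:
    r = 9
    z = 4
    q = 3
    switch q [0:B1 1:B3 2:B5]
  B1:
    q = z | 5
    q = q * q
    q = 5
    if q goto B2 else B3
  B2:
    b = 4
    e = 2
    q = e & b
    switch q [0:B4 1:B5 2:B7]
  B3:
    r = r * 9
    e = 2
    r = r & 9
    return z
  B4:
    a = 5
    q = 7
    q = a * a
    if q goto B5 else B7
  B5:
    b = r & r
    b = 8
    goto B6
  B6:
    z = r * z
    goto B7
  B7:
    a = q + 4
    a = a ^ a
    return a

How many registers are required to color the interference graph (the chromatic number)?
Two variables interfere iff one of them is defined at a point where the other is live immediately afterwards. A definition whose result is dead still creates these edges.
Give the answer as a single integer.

Answer: 4

Analysis:
Block summaries:
  B0: {q,r,z} / ∅
  B1: {q} / {z}
  B2: {b,e,q} / ∅
  B3: {e,r} / {r,z}
  B4: {a,q} / ∅
  B5: {b} / {r}
  B6: {z} / {r,z}
  B7: {a} / {q}

Backward fixpoint:
  live B0: ∅→{q,r,z}
  live B1: {r,z}→{r,z}
  live B2: {r,z}→{q,r,z}
  live B3: {r,z}→∅
  live B4: {r,z}→{q,r,z}
  live B5: {q,r,z}→{q,r,z}
  live B6: {q,r,z}→{q}
  live B7: {q}→∅

Interfere edges:
  a: {q,r,z}
  b: {e,q,r,z}
  e: {b,r,z}
  q: {a,b,r,z}
  r: {a,b,e,q,z}
  z: {a,b,e,q,r}

Colouring:
  clique {a,q,r,z} ⇒ need ≥ 4
  assign a→c2 b→c2 e→c3 q→c3 r→c0 z→c1 — no edge inside a register ⇒ χ ≤ 4
  χ = 4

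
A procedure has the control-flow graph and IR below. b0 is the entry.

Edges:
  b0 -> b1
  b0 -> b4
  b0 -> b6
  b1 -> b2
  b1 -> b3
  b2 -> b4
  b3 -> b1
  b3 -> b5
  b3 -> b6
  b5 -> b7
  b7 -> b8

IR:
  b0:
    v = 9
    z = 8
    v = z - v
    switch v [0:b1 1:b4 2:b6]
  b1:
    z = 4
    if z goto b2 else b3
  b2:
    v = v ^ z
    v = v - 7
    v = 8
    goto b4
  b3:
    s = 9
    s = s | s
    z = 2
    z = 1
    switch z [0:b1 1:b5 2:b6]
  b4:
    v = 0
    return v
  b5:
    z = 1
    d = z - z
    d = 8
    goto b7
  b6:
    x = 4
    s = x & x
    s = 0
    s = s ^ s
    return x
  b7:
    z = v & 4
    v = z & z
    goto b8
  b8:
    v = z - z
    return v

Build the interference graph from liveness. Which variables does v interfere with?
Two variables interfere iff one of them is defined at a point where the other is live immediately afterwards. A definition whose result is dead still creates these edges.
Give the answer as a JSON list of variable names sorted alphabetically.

Per-block:
  b0: def={v,z} ue=∅
  b1: def={z} ue=∅
  b2: def={v} ue={v,z}
  b3: def={s,z} ue=∅
  b4: def={v} ue=∅
  b5: def={d,z} ue=∅
  b6: def={s,x} ue=∅
  b7: def={v,z} ue={v}
  b8: def={v} ue={z}

Live sets:
  live b0: ∅→{v}
  live b1: {v}→{v,z}
  live b2: {v,z}→∅
  live b3: {v}→{v}
  live b4: ∅→∅
  live b5: {v}→{v}
  live b6: ∅→∅
  live b7: {v}→{z}
  live b8: {z}→∅

Interference:
  d: {v}
  s: {v,x}
  v: {d,s,z}
  x: {s}
  z: {v}

N(v) = ["d", "s", "z"]

Answer: ["d", "s", "z"]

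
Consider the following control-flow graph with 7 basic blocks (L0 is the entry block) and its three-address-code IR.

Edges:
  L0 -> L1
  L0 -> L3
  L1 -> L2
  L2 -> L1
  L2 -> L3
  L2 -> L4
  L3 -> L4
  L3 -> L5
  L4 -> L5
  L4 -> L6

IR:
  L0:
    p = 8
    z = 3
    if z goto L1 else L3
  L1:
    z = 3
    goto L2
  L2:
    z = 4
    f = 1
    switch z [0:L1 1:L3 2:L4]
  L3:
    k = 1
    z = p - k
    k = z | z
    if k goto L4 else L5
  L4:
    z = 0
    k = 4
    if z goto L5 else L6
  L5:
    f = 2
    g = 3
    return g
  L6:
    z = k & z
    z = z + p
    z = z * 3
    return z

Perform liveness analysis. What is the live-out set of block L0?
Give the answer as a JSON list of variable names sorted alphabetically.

def/use:
  L0 def {p,z} use ∅
  L1 def {z} use ∅
  L2 def {f,z} use ∅
  L3 def {k,z} use {p}
  L4 def {k,z} use ∅
  L5 def {f,g} use ∅
  L6 def {z} use {k,p,z}

Live sets:
  live L0: ∅→{p}
  live L1: {p}→{p}
  live L2: {p}→{p}
  live L3: {p}→{p}
  live L4: {p}→{k,p,z}
  live L5: ∅→∅
  live L6: {k,p,z}→∅

live-out(L0) = ["p"]

Answer: ["p"]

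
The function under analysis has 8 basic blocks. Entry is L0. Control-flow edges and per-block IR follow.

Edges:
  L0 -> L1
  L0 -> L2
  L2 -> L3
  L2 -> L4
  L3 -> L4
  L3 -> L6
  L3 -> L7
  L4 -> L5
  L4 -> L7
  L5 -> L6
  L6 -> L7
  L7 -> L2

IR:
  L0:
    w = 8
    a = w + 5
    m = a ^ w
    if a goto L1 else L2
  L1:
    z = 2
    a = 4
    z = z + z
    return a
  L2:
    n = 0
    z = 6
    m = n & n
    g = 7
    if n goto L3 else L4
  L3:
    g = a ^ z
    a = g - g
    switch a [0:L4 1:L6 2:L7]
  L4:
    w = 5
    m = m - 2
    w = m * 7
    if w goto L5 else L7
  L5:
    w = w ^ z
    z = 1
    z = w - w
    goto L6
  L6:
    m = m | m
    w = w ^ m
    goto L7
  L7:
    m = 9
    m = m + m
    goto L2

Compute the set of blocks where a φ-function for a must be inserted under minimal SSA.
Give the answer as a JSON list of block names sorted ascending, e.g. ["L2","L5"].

Answer: ["L2", "L4", "L6", "L7"]

Derivation:
idom tree: L1←L0 L2←L0 L3←L2 L4←L2 L5←L4 L6←L2 L7←L2
Join-block Dom:
  L2: preds {L0,L7}: {L0} ∩ {L0,L2,L7} = {L0}; idom=L0
  L4: preds {L2,L3}: {L0,L2} ∩ {L0,L2,L3} = {L0,L2}; idom=L2
  L6: preds {L3,L5}: {L0,L2,L3} ∩ {L0,L2,L4,L5} = {L0,L2}; idom=L2
  L7: preds {L3,L4,L6}: {L0,L2,L3} ∩ {L0,L2,L4} ∩ {L0,L2,L6} = {L0,L2}; idom=L2

Frontier:
  join L2 pred L0: · stop@L0
  join L2 pred L7: L7→L2 stop@L0
  join L4 pred L2: · stop@L2
  join L4 pred L3: L3 stop@L2
  join L6 pred L3: L3 stop@L2
  join L6 pred L5: L5→L4 stop@L2
  join L7 pred L3: L3 stop@L2
  join L7 pred L4: L4 stop@L2
  join L7 pred L6: L6 stop@L2
  L0: DF=∅
  L1: DF=∅
  L2: DF={L2}
  L3: DF={L4,L6,L7}
  L4: DF={L6,L7}
  L5: DF={L6}
  L6: DF={L7}
  L7: DF={L2}

φ for a: defs {L0,L1,L3}
  DF⁺ = {L2,L4,L6,L7}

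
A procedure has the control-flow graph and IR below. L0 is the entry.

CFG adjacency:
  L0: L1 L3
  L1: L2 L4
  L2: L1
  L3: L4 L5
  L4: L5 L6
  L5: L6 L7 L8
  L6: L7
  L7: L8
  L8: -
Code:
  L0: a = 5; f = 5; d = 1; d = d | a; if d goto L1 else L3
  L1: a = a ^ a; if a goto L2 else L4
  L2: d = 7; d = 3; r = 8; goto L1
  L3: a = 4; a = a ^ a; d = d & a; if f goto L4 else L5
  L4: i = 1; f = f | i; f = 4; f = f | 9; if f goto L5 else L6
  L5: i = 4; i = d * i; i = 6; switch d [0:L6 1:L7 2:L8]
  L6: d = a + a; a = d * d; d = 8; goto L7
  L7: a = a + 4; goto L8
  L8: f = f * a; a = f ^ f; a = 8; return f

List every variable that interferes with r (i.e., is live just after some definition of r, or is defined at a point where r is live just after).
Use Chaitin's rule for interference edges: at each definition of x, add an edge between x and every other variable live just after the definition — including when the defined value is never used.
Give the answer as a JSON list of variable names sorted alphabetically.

def/use:
  L0: def={a,d,f} ue=∅
  L1: def={a} ue={a}
  L2: def={d,r} ue=∅
  L3: def={a,d} ue={d,f}
  L4: def={f,i} ue={f}
  L5: def={i} ue={d}
  L6: def={a,d} ue={a}
  L7: def={a} ue={a}
  L8: def={a,f} ue={a,f}

Liveness:
  L0: in=∅ out={a,d,f}
  L1: in={a,d,f} out={a,d,f}
  L2: in={a,f} out={a,d,f}
  L3: in={d,f} out={a,d,f}
  L4: in={a,d,f} out={a,d,f}
  L5: in={a,d,f} out={a,f}
  L6: in={a,f} out={a,f}
  L7: in={a,f} out={a,f}
  L8: in={a,f} out=∅

Interference:
  a↔{d,f,i,r}
  d↔{a,f,i,r}
  f↔{a,d,i,r}
  i↔{a,d,f}
  r↔{a,d,f}

N(r) = ["a", "d", "f"]

Answer: ["a", "d", "f"]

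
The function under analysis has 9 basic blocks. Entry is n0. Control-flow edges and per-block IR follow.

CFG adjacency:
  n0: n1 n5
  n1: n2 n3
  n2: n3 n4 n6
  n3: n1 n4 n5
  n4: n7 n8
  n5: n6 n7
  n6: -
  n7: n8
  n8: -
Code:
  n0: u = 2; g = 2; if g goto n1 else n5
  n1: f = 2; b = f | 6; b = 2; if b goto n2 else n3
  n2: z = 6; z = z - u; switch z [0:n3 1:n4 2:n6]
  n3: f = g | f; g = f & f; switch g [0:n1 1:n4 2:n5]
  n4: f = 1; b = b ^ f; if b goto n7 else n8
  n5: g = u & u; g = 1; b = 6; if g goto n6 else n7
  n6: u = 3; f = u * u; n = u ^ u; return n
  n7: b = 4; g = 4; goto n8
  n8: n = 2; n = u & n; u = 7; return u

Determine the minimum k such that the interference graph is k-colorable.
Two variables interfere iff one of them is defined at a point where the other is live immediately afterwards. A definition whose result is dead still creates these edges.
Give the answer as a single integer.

Answer: 5

Derivation:
Per-block:
  n0: def={g,u} ue=∅
  n1: def={b,f} ue=∅
  n2: def={z} ue={u}
  n3: def={f,g} ue={f,g}
  n4: def={b,f} ue={b}
  n5: def={b,g} ue={u}
  n6: def={f,n,u} ue=∅
  n7: def={b,g} ue=∅
  n8: def={n,u} ue={u}

Live sets:
  live n0: ∅→{g,u}
  live n1: {g,u}→{b,f,g,u}
  live n2: {b,f,g,u}→{b,f,g,u}
  live n3: {b,f,g,u}→{b,g,u}
  live n4: {b,u}→{u}
  live n5: {u}→{u}
  live n6: ∅→∅
  live n7: {u}→{u}
  live n8: {u}→∅

Interference:
  b — {f,g,u,z}
  f — {b,g,u,z}
  g — {b,f,u,z}
  n — {u}
  u — {b,f,g,n,z}
  z — {b,f,g,u}

Chromatic number:
  {b,f,g,u,z} pairwise interfere (5-clique) ⇒ χ ≥ 5
  assign b→R1 f→R2 g→R3 n→R1 u→R0 z→R4 — no edge inside a register ⇒ χ ≤ 5
  χ = 5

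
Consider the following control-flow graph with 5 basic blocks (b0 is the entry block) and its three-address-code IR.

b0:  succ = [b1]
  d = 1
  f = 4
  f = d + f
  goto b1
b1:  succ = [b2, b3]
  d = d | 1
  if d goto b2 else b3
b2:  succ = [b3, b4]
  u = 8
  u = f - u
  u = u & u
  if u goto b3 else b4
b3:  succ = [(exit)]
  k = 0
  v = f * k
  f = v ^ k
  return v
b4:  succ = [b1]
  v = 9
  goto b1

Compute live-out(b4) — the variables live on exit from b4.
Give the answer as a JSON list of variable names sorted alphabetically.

Answer: ["d", "f"]

Analysis:
Block summaries:
  b0: {d,f} / ∅
  b1: {d} / {d}
  b2: {u} / {f}
  b3: {f,k,v} / {f}
  b4: {v} / ∅

Live sets:
  live b0: ∅→{d,f}
  live b1: {d,f}→{d,f}
  live b2: {d,f}→{d,f}
  live b3: {f}→∅
  live b4: {d,f}→{d,f}

live-out(b4) = ["d", "f"]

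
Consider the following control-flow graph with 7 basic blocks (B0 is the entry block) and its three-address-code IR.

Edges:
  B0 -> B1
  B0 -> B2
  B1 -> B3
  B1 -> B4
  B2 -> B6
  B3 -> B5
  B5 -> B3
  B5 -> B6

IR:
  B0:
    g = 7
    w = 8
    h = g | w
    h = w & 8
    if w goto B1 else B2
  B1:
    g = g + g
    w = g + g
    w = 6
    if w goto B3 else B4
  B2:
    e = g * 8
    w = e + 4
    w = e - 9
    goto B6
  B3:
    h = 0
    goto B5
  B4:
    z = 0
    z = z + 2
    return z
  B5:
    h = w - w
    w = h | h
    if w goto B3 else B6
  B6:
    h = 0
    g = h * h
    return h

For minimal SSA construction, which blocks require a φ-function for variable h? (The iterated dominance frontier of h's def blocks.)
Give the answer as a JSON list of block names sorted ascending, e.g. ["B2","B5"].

Answer: ["B3", "B6"]

Analysis:
idom tree: B1←B0 B2←B0 B3←B1 B4←B1 B5←B3 B6←B0
Dom at joins:
  B3: preds {B1,B5}: {B0,B1} ∩ {B0,B1,B3,B5} = {B0,B1}; idom=B1
  B6: preds {B2,B5}: {B0,B2} ∩ {B0,B1,B3,B5} = {B0}; idom=B0

DF derivation:
  join B3 pred B1: · stop@B1
  join B3 pred B5: B5→B3 stop@B1
  join B6 pred B2: B2 stop@B0
  join B6 pred B5: B5→B3→B1 stop@B0
  B0: DF=∅
  B1: DF={B6}
  B2: DF={B6}
  B3: DF={B3,B6}
  B4: DF=∅
  B5: DF={B3,B6}
  B6: DF=∅

φ for h: defs {B0,B3,B5,B6}
  DF⁺ = {B3,B6}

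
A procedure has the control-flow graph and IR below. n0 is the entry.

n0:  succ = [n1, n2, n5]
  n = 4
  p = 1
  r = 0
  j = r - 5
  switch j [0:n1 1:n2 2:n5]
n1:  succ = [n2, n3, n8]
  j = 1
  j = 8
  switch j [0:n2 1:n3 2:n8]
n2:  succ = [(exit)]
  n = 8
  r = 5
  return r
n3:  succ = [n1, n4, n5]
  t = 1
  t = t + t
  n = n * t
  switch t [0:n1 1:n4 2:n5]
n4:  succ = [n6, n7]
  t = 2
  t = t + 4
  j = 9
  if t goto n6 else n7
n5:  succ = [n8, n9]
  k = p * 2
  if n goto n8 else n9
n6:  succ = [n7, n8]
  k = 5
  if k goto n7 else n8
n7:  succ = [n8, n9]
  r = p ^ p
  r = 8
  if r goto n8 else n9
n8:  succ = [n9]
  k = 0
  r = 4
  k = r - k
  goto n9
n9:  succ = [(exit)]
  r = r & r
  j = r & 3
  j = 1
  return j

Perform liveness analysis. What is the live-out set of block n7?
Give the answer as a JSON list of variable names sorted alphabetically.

Answer: ["r"]

Working:
def/use:
  n0: {j,n,p,r} / ∅
  n1: {j} / ∅
  n2: {n,r} / ∅
  n3: {n,t} / {n}
  n4: {j,t} / ∅
  n5: {k} / {n,p}
  n6: {k} / ∅
  n7: {r} / {p}
  n8: {k,r} / ∅
  n9: {j,r} / {r}

Liveness:
  n0: in=∅ out={n,p,r}
  n1: in={n,p,r} out={n,p,r}
  n2: in=∅ out=∅
  n3: in={n,p,r} out={n,p,r}
  n4: in={p} out={p}
  n5: in={n,p,r} out={r}
  n6: in={p} out={p}
  n7: in={p} out={r}
  n8: in=∅ out={r}
  n9: in={r} out=∅

live-out(n7) = ["r"]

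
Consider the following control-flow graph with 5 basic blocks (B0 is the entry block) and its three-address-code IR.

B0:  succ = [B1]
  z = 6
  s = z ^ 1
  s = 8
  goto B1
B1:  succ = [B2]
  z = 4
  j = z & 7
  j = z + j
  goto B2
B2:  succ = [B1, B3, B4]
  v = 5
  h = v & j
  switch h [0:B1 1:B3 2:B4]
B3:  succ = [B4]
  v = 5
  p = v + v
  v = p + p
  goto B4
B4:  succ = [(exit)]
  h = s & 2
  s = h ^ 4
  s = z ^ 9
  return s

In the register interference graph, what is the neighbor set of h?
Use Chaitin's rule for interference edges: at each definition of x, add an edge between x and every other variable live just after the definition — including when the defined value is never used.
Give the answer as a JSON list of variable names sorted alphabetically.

Answer: ["s", "z"]

Working:
def/use:
  B0: {s,z} / ∅
  B1: {j,z} / ∅
  B2: {h,v} / {j}
  B3: {p,v} / ∅
  B4: {h,s} / {s,z}

Backward fixpoint:
  live B0: ∅→{s}
  live B1: {s}→{j,s,z}
  live B2: {j,s,z}→{s,z}
  live B3: {s,z}→{s,z}
  live B4: {s,z}→∅

Conflict graph:
  h↔{s,z}
  j↔{s,v,z}
  p↔{s,z}
  s↔{h,j,p,v,z}
  v↔{j,s,z}
  z↔{h,j,p,s,v}

N(h) = ["s", "z"]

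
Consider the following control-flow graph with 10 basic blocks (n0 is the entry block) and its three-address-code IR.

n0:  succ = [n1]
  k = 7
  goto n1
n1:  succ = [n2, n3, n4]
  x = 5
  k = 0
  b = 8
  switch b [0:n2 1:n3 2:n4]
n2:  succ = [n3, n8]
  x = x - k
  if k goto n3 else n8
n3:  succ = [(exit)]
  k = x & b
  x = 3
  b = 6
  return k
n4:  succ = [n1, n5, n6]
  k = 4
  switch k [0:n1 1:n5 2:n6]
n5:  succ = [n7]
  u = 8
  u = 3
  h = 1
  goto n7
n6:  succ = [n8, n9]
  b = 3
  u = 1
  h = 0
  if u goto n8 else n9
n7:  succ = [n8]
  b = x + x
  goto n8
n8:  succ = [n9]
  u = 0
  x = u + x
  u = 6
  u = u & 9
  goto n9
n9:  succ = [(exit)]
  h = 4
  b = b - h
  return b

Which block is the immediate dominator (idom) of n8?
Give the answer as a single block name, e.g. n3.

Answer: n1

Working:
idom tree: n1←n0 n2←n1 n3←n1 n4←n1 n5←n4 n6←n4 n7←n5 n8←n1 n9←n1
Join-block Dom:
  n1: preds {n0,n4}: {n0} ∩ {n0,n1,n4} = {n0}; idom=n0
  n3: preds {n1,n2}: {n0,n1} ∩ {n0,n1,n2} = {n0,n1}; idom=n1
  n8: preds {n2,n6,n7}: {n0,n1,n2} ∩ {n0,n1,n4,n6} ∩ {n0,n1,n4,n5,n7} = {n0,n1}; idom=n1
  n9: preds {n6,n8}: {n0,n1,n4,n6} ∩ {n0,n1,n8} = {n0,n1}; idom=n1

idom(n8) = n1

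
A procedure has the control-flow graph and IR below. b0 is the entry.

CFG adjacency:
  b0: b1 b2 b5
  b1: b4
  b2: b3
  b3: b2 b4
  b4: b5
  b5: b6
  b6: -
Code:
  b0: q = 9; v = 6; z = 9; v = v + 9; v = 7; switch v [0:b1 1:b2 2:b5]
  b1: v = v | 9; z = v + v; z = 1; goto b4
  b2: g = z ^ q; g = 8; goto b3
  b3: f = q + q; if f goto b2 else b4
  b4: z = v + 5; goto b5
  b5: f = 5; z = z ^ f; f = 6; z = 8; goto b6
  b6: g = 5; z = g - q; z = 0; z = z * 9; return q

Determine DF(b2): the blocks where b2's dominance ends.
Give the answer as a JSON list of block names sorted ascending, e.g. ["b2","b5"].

idom tree: b1←b0 b2←b0 b3←b2 b4←b0 b5←b0 b6←b5
Dom∩ at merges:
  b2: preds {b0,b3}: {b0} ∩ {b0,b2,b3} = {b0}; idom=b0
  b4: preds {b1,b3}: {b0,b1} ∩ {b0,b2,b3} = {b0}; idom=b0
  b5: preds {b0,b4}: {b0} ∩ {b0,b4} = {b0}; idom=b0

Frontier:
  join b2 pred b0: · stop@b0
  join b2 pred b3: b3→b2 stop@b0
  join b4 pred b1: b1 stop@b0
  join b4 pred b3: b3→b2 stop@b0
  join b5 pred b0: · stop@b0
  join b5 pred b4: b4 stop@b0
  DF(b0)=∅
  DF(b1)={b4}
  DF(b2)={b2,b4}
  DF(b3)={b2,b4}
  DF(b4)={b5}
  DF(b5)=∅
  DF(b6)=∅

DF(b2) = ["b2", "b4"]

Answer: ["b2", "b4"]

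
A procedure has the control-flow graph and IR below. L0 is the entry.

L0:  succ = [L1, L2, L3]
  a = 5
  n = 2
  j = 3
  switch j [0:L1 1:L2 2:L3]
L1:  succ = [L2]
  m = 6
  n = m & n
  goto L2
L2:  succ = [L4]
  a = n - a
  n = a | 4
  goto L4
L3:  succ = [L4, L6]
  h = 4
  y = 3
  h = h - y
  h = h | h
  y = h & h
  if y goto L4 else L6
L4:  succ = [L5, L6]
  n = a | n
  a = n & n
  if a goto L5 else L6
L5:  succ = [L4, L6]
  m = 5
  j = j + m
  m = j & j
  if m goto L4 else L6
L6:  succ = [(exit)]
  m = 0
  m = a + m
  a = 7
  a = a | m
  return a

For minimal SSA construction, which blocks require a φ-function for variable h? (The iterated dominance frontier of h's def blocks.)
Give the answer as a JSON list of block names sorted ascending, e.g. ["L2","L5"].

Answer: ["L4", "L6"]

Derivation:
idom tree: L1←L0 L2←L0 L3←L0 L4←L0 L5←L4 L6←L0
Dom at joins:
  L2: preds {L0,L1}: {L0} ∩ {L0,L1} = {L0}; idom=L0
  L4: preds {L2,L3,L5}: {L0,L2} ∩ {L0,L3} ∩ {L0,L4,L5} = {L0}; idom=L0
  L6: preds {L3,L4,L5}: {L0,L3} ∩ {L0,L4} ∩ {L0,L4,L5} = {L0}; idom=L0

Frontier:
  join L2 pred L0: · stop@L0
  join L2 pred L1: L1 stop@L0
  join L4 pred L2: L2 stop@L0
  join L4 pred L3: L3 stop@L0
  join L4 pred L5: L5→L4 stop@L0
  join L6 pred L3: L3 stop@L0
  join L6 pred L4: L4 stop@L0
  join L6 pred L5: L5→L4 stop@L0
  L0: DF=∅
  L1: DF={L2}
  L2: DF={L4}
  L3: DF={L4,L6}
  L4: DF={L4,L6}
  L5: DF={L4,L6}
  L6: DF=∅

φ for h: defs {L3}
  DF⁺ = {L4,L6}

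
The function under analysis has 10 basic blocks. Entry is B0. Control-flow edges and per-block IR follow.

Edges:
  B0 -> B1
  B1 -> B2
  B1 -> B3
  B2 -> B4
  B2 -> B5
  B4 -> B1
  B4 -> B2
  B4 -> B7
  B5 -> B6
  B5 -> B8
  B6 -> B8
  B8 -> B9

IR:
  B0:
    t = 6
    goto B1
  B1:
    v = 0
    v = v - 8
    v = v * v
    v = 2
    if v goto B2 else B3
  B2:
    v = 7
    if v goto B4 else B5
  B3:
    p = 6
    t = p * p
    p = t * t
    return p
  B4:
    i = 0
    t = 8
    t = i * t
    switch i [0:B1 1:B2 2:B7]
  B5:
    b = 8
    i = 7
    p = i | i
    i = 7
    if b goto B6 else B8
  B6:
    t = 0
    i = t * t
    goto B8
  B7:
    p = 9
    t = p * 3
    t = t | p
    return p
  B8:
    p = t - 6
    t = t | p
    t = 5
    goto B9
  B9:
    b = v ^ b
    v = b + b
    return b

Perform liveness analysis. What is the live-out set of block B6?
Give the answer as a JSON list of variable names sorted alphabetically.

Answer: ["b", "t", "v"]

Working:
def/use:
  B0: def={t} ue=∅
  B1: def={v} ue=∅
  B2: def={v} ue=∅
  B3: def={p,t} ue=∅
  B4: def={i,t} ue=∅
  B5: def={b,i,p} ue=∅
  B6: def={i,t} ue=∅
  B7: def={p,t} ue=∅
  B8: def={p,t} ue={t}
  B9: def={b,v} ue={b,v}

Backward fixpoint:
  B0: in=∅ out={t}
  B1: in={t} out={t}
  B2: in={t} out={t,v}
  B3: in=∅ out=∅
  B4: in=∅ out={t}
  B5: in={t,v} out={b,t,v}
  B6: in={b,v} out={b,t,v}
  B7: in=∅ out=∅
  B8: in={b,t,v} out={b,v}
  B9: in={b,v} out=∅

live-out(B6) = ["b", "t", "v"]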